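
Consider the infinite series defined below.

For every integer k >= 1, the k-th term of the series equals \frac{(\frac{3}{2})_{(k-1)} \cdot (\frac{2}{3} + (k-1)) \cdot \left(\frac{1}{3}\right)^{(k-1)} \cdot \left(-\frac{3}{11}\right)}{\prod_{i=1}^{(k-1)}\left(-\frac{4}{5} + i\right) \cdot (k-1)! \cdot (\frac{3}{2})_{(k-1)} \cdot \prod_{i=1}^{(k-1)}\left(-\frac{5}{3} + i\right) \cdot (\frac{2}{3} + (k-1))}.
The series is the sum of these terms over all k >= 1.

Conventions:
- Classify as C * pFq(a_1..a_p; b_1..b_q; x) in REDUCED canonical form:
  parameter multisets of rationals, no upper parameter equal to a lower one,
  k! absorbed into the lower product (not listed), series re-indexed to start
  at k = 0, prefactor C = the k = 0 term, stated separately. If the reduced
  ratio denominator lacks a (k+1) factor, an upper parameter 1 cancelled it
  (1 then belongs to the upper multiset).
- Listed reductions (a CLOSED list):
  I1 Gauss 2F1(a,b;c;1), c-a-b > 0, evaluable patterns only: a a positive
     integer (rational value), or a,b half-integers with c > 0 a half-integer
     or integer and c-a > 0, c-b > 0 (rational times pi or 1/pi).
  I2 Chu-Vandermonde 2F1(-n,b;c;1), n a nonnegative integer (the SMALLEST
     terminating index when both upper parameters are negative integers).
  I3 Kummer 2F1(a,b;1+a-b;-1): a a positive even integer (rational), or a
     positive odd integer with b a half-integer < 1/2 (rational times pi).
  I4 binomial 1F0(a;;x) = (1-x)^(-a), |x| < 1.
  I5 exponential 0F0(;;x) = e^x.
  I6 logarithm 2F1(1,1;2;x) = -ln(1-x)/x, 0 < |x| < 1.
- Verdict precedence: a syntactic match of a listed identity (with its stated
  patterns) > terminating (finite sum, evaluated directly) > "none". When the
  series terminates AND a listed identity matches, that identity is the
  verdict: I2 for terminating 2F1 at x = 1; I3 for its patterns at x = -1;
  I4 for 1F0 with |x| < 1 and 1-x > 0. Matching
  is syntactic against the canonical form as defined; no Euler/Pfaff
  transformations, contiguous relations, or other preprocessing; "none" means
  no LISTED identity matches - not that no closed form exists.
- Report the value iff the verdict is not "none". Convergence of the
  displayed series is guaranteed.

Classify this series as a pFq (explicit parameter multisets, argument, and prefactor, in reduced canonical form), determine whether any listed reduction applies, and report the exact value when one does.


The series (x = \frac{1}{3}) is 0F2: upper {-}, lower {-\frac{2}{3}, \frac{1}{5}}, prefactor -\frac{3}{11}. Verdict: none - this 0F2 at x = \frac{1}{3} matches no listed pattern, and upper {-} holds no stopper.

Structural cue: t_0 = -\frac{3}{11} here, and the lower running product (prefactor -3/11) is a rising factorial.
Ratio: r(k) = \frac{1}{3} * 1 / [(k-\frac{2}{3}) (k+\frac{1}{5}) (k+1)] - rational in k. x = \frac{1}{3}; t_0 = -\frac{3}{11}; negate the roots.


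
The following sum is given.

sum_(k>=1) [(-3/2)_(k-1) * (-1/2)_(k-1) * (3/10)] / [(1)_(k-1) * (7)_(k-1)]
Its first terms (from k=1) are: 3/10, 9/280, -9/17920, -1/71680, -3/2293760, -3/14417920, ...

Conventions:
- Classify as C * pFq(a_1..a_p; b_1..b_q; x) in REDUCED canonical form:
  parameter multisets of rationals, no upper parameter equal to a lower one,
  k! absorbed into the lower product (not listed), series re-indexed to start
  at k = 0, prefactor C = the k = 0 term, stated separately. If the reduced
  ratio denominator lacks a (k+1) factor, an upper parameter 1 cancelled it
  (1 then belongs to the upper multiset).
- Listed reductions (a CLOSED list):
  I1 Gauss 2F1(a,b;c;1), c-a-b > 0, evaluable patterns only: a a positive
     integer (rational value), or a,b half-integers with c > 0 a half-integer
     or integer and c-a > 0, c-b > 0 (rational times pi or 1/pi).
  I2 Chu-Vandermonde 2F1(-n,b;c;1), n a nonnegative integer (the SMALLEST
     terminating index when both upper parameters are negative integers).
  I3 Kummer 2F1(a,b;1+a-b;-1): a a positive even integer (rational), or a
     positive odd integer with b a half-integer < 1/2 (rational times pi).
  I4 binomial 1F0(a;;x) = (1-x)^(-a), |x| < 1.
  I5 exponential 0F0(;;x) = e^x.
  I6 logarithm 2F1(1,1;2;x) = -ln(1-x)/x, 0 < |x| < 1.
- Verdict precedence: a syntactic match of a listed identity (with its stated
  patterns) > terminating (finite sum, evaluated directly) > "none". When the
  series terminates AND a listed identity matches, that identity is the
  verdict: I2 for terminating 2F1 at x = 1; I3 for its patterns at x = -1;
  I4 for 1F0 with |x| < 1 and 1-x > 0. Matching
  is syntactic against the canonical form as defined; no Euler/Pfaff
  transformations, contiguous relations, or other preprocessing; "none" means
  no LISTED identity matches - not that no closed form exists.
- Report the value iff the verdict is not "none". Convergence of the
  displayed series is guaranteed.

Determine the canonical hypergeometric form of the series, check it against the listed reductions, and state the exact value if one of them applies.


This is 3/10 * 2F1(-3/2, -1/2; 7; 1) in reduced canonical form. Verdict: Gauss's theorem I1 (half-integer case) applies (x = 1; upper {-3/2, -1/2} half-integers, c = 7 in the evaluable pattern). Sum: (33554432/32207175) / pi.

The tell: with t_0 = 3/10, (1)_k (prefactor 3/10) is k! itself.
Ratio: r(k) = 1 * (k-3/2) (k-1/2) / [(k+7) (k+1)] - rational in k. x = 1; t_0 = 3/10; negate the roots.


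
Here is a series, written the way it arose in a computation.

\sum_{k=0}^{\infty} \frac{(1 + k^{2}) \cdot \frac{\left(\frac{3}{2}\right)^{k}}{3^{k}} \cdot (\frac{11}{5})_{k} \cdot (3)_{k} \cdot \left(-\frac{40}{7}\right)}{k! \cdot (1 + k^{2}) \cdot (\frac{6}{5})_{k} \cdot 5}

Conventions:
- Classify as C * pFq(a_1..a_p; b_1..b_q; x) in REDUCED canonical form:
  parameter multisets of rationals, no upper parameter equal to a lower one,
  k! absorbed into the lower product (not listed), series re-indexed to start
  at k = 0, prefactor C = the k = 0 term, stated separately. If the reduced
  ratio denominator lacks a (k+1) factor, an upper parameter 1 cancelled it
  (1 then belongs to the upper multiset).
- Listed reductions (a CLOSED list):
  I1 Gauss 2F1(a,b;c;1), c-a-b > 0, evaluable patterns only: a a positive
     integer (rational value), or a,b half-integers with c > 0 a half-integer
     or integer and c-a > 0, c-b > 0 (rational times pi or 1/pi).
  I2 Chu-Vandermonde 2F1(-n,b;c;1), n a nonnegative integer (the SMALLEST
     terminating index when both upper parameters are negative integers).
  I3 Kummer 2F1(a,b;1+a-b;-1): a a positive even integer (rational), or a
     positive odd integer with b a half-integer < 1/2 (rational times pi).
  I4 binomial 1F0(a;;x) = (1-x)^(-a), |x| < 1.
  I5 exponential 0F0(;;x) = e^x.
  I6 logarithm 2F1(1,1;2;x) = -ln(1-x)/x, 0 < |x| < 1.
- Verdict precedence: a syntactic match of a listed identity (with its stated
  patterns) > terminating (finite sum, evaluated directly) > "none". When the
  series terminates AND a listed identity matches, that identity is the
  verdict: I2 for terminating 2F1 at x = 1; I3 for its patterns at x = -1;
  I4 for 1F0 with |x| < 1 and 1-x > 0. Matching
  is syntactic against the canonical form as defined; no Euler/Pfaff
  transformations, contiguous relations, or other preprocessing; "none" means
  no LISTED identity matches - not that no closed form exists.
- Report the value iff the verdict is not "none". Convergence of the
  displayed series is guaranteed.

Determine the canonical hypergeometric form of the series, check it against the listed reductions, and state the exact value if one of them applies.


Classification (C = -\frac{8}{7}): 2F1 with upper {\frac{11}{5}, 3}, lower {\frac{6}{5}}, argument x = \frac{1}{2}. Verdict: none here - no I1-I6 shape fits x = \frac{1}{2} with lower {\frac{6}{5}}.

Key step: t_0 = -\frac{8}{7} here, and the constant factors (prefactor -8/7) combine into one prefactor.
Step ratio: r(k) = \frac{1}{2} * (k+\frac{11}{5}) (k+3) / [(k+\frac{6}{5}) (k+1)] - rational in k. x = \frac{1}{2}; t_0 = -\frac{8}{7}; negate the roots.


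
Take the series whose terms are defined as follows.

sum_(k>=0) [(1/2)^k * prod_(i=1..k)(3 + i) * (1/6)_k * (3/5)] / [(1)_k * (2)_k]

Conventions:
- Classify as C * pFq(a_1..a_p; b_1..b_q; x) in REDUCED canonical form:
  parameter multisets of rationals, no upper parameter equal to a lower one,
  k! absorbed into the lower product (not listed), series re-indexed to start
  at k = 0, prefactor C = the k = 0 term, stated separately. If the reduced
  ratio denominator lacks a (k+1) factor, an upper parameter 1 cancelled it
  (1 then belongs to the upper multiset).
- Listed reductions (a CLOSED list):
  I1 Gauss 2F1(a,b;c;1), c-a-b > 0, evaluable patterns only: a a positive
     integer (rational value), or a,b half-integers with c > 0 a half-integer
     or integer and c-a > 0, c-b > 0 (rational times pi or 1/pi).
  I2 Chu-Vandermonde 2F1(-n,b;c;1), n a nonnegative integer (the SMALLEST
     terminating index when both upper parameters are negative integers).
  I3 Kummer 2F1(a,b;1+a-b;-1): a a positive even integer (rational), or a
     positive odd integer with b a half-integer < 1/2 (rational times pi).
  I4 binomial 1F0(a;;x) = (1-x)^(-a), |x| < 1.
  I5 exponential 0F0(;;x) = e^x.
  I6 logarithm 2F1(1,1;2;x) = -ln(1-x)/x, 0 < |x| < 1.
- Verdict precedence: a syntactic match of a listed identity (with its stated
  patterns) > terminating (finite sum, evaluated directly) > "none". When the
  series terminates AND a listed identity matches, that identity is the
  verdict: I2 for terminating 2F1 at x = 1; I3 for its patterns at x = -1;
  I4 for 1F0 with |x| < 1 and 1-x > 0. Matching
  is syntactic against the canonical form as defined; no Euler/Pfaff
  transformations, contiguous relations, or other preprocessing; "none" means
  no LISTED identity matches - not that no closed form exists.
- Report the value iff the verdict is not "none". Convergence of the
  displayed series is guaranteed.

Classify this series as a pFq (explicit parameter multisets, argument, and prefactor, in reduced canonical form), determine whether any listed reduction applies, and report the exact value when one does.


At argument 1/2: a 2F1 with upper {1/6, 4}, lower {2}, scaled by C = 3/5. Verdict: none - at argument 1/2 the multisets {1/6, 4} ; {2} match no listed identity.

First insight: t_0 = 3/5 here, and the running product (C = 3/5, x = 1/2) telescopes to a rising factorial.
Adjacent-term ratio: r(k) = (1/2) * (k+1/6) (k+4) / [(k+2) (k+1)] - rational in k. x = (1/2); t_0 = 3/5; negate the roots.


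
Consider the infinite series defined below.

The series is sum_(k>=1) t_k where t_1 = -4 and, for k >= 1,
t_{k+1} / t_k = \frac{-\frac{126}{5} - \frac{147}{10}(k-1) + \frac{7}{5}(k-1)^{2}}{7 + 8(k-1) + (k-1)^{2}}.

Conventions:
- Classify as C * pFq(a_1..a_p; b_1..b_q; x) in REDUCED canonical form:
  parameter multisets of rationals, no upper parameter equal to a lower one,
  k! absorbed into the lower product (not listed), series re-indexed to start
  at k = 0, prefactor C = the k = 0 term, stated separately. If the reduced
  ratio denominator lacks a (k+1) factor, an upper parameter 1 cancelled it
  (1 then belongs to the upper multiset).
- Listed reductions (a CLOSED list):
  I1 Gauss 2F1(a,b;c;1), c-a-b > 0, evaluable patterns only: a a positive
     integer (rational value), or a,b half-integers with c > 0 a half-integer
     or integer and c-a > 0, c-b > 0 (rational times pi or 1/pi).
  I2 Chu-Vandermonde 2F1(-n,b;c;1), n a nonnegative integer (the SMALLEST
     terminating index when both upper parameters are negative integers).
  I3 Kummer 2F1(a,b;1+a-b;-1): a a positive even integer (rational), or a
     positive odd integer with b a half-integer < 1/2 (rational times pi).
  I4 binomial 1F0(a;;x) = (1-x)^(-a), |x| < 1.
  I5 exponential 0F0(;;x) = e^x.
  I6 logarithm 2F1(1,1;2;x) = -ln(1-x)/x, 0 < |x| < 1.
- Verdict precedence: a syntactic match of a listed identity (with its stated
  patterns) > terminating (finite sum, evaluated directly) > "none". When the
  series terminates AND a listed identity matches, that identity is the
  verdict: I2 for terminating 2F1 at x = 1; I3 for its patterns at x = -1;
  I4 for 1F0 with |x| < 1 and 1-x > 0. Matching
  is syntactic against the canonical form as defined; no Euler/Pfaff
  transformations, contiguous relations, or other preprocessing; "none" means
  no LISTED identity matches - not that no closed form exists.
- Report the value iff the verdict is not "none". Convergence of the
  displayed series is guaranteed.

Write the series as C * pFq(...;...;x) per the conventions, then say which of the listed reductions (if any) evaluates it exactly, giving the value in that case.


The series (x = \frac{7}{5}) is 2F1: upper {-12, \frac{3}{2}}, lower {7}, prefactor -4. Verdict: terminating - the sum ends at index 12 because -12 is a negative integer; exact evaluation follows. Sum: -\frac{307594830877193}{614400000000000}.

First insight: t_0 being -4, factor the ratio over Q (C = -4, x = 7/5): negated roots = parameters.
Step ratio: r(k) = \frac{7}{5} * (k-12) (k+\frac{3}{2}) / [(k+7) (k+1)] - poly over poly, x = \frac{7}{5} from leading terms; C = -4 at k = 0.


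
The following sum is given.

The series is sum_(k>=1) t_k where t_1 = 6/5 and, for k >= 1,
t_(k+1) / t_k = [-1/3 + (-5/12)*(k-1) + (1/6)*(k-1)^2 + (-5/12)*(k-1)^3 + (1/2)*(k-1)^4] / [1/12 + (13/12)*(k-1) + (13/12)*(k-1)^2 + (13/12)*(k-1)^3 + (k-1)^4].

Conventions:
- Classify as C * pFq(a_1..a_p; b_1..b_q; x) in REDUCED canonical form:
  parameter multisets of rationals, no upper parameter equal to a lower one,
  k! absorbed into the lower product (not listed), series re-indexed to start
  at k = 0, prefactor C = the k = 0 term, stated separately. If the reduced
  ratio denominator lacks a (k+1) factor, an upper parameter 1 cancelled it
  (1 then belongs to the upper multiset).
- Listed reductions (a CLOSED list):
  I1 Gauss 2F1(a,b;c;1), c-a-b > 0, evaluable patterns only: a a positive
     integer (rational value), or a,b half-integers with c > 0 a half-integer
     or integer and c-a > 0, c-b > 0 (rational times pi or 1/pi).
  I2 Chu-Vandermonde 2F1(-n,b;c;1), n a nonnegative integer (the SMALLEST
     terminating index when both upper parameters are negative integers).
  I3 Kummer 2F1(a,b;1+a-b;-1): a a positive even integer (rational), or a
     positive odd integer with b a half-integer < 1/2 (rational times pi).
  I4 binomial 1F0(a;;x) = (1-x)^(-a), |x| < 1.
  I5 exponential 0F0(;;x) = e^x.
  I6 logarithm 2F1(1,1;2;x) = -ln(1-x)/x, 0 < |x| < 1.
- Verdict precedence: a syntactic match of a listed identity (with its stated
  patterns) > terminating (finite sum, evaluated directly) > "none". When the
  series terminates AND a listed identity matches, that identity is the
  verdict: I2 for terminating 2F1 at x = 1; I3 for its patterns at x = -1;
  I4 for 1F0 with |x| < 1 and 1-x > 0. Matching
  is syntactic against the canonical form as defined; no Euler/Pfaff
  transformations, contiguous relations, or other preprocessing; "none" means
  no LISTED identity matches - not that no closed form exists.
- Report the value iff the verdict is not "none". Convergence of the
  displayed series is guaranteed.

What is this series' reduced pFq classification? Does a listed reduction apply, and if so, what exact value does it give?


Structural cue: with t_0 = 6/5, roots of the ratio polynomials (C = 6/5) are the negated parameters.
Term ratio: r(k) = (1/2) * (k-4/3) (k+1/2) / [(k+1/12) (k+1)] - poly over poly, x = (1/2) from leading terms; C = 6/5 at k = 0.

x = 1/2 here; the reduced form reads 2F1, upper {-4/3, 1/2}, lower {1/12}, C = 6/5. Verdict: none (x = 1/2): each listed identity misses the multisets {-4/3, 1/2} ; {1/12}.


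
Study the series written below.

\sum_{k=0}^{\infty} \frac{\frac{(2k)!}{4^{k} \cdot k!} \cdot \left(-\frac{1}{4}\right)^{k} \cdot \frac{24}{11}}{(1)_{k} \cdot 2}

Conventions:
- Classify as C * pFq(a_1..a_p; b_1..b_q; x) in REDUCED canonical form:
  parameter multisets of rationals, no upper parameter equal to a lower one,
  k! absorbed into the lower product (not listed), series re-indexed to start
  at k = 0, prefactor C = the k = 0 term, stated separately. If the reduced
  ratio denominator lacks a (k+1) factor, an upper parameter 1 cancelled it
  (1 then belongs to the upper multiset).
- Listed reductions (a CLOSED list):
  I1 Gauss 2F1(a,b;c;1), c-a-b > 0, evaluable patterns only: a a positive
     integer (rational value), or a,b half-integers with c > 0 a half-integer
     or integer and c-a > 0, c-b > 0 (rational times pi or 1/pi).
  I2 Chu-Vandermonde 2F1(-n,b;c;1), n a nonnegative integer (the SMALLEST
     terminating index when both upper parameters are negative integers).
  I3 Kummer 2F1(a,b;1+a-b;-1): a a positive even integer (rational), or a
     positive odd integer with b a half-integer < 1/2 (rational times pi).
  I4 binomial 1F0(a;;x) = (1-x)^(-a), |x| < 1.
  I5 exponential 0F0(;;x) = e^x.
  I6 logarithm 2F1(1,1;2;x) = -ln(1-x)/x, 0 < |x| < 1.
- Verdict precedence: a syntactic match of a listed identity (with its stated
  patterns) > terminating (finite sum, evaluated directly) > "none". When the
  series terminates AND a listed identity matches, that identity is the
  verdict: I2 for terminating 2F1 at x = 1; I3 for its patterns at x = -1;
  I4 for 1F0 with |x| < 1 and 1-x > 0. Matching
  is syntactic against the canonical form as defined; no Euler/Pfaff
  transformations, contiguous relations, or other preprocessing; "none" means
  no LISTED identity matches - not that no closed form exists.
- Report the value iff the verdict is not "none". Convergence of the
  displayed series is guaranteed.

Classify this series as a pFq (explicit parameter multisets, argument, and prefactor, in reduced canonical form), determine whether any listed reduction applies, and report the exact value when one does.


Key observation: x = -\frac{1}{4} and the constant factors (C = 12/11, x = -1/4) combine into one prefactor.
Ratio: r(k) = -\frac{1}{4} * (k+\frac{1}{2}) / [(k+1)] - poly over poly, x = -\frac{1}{4} from leading terms; C = \frac{12}{11} at k = 0.

The series (x = -\frac{1}{4}) is 1F0: upper {\frac{1}{2}}, lower {-}, prefactor \frac{12}{11}. Verdict: this is binomial (I4) (the 1F0 binomial series: exponent -1/2, x = -\frac{1}{4}). Exact value: \frac{12}{11} \cdot \left(\frac{5}{4}\right)^{-\frac{1}{2}}.


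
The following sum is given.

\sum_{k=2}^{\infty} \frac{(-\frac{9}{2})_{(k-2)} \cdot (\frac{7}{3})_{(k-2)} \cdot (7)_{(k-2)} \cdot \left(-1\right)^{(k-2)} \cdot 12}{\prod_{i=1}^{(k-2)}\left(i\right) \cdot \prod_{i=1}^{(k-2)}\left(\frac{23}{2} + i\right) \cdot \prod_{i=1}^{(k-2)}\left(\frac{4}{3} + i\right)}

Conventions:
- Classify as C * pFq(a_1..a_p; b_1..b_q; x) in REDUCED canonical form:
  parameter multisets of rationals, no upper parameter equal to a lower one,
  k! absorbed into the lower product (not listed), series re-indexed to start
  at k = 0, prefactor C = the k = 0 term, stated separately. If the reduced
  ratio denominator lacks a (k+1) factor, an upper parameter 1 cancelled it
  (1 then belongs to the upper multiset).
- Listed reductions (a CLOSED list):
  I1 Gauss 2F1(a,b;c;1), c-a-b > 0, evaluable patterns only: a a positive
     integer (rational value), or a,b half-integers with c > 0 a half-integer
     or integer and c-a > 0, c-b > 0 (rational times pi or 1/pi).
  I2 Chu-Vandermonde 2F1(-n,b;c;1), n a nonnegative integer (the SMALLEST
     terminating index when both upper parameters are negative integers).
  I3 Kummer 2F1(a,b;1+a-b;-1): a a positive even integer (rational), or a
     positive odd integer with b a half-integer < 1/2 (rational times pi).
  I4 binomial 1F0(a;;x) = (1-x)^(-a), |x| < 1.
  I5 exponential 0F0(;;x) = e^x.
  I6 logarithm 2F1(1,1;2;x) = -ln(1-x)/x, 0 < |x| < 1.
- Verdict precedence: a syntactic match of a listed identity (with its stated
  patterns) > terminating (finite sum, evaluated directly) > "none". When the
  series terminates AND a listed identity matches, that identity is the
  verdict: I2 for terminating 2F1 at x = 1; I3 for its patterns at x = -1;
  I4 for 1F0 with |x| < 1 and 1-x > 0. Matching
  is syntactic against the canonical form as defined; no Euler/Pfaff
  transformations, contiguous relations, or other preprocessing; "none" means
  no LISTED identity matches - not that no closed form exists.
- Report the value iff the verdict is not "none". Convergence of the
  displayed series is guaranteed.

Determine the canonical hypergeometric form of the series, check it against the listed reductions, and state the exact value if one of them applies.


With C = 12: the canonical form is 2F1(-\frac{9}{2}, 7; \frac{25}{2}; -1). Verdict: Kummer (I3) applies (x = -1; c = \frac{25}{2} equals 1+a-b for upper {-\frac{9}{2}, 7}: listed pattern). Its exact value is \frac{1003917915}{33554432} \cdot \pi.

First insight: from the first term 12: the parameter 7/3 appears in both the upper and lower lists and cancels.
Adjacent-term ratio: r(k) = -1 * (k-\frac{9}{2}) (k+7) / [(k+\frac{25}{2}) (k+1)] ; factor over Q: parameters, x = -1, and C = 12.


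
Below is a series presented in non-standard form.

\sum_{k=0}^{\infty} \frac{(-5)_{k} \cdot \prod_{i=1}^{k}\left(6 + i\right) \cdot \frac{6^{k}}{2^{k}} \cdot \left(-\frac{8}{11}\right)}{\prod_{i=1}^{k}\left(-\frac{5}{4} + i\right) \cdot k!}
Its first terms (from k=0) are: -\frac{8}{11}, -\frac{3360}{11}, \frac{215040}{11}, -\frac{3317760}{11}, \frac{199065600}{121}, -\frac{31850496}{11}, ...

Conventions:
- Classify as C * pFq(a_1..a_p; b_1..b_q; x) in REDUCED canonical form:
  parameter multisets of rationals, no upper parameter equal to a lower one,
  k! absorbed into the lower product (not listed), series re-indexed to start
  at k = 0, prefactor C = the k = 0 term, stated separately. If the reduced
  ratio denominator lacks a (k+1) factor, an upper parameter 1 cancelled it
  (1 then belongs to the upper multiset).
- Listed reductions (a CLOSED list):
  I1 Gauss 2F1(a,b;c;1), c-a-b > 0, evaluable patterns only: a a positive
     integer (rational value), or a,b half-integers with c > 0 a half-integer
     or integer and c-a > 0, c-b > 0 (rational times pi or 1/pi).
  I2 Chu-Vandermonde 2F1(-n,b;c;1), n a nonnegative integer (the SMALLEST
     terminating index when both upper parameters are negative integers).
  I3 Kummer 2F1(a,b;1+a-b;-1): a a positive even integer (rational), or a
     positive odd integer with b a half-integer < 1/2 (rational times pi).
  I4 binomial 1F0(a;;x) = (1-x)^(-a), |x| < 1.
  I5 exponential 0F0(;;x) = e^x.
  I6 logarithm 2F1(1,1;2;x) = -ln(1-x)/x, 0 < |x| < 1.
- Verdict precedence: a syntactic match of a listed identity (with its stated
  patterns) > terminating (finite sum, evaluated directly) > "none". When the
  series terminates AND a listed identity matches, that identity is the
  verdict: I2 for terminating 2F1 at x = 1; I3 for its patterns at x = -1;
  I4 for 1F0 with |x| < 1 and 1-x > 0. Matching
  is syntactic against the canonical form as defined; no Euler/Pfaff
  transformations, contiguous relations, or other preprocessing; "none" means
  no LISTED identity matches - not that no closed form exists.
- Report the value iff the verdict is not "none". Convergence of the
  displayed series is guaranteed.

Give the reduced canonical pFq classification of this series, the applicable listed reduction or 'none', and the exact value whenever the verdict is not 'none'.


Classification (C = -\frac{8}{11}): 2F1 with upper {-5, 7}, lower {-\frac{1}{4}}, argument x = 3. Verdict: terminating - upper parameter -5 makes this a finite sum (last index 5), evaluated exactly. Value: -\frac{185456824}{121}.

Structural cue: with t_0 = -\frac{8}{11}, the running product (C = -8/11, x = 3) telescopes to a rising factorial.
Adjacent-term ratio: r(k) = 3 * (k-5) (k+7) / [(k-\frac{1}{4}) (k+1)] - rational; roots negated = parameters, x = 3, C = -\frac{8}{11}.


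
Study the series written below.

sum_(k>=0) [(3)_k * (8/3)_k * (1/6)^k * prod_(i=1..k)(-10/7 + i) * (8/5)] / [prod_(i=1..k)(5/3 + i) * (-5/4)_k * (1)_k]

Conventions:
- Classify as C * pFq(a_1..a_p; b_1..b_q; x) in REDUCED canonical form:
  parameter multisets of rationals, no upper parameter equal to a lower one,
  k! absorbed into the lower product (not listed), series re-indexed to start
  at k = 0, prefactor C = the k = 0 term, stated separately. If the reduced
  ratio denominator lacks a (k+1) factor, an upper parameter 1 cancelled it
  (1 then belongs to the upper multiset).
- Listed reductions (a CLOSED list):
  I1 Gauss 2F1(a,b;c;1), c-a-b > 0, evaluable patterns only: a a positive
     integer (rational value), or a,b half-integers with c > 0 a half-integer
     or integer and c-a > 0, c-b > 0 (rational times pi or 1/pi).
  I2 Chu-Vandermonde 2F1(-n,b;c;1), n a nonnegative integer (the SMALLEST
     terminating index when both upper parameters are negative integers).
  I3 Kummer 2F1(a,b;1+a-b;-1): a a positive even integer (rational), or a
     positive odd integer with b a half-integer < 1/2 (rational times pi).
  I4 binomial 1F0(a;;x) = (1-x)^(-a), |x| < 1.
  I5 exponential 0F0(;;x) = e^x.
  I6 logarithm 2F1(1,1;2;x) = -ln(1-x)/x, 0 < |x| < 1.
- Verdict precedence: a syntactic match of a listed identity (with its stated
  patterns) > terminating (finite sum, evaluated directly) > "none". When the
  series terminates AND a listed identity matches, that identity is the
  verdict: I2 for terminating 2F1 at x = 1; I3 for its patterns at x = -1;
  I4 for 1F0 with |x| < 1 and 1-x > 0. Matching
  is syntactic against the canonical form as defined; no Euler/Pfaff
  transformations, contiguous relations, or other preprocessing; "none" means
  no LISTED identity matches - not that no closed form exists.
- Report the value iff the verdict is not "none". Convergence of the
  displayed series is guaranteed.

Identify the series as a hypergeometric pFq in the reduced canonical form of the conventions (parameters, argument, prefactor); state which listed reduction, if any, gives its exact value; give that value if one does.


At argument 1/6: a 2F1 with upper {-3/7, 3}, lower {-5/4}, scaled by C = 8/5. Verdict: none (x = 1/6): each listed identity misses the multisets {-3/7, 3} ; {-5/4}.

Key observation: x = (1/6) and the lower running product (C = 8/5, x = 1/6) is a rising factorial.
Ratio: r(k) = (1/6) * (k-3/7) (k+3) / [(k-5/4) (k+1)] - rational in k, leading ratio (1/6); with t_0 = 8/5, classification follows.


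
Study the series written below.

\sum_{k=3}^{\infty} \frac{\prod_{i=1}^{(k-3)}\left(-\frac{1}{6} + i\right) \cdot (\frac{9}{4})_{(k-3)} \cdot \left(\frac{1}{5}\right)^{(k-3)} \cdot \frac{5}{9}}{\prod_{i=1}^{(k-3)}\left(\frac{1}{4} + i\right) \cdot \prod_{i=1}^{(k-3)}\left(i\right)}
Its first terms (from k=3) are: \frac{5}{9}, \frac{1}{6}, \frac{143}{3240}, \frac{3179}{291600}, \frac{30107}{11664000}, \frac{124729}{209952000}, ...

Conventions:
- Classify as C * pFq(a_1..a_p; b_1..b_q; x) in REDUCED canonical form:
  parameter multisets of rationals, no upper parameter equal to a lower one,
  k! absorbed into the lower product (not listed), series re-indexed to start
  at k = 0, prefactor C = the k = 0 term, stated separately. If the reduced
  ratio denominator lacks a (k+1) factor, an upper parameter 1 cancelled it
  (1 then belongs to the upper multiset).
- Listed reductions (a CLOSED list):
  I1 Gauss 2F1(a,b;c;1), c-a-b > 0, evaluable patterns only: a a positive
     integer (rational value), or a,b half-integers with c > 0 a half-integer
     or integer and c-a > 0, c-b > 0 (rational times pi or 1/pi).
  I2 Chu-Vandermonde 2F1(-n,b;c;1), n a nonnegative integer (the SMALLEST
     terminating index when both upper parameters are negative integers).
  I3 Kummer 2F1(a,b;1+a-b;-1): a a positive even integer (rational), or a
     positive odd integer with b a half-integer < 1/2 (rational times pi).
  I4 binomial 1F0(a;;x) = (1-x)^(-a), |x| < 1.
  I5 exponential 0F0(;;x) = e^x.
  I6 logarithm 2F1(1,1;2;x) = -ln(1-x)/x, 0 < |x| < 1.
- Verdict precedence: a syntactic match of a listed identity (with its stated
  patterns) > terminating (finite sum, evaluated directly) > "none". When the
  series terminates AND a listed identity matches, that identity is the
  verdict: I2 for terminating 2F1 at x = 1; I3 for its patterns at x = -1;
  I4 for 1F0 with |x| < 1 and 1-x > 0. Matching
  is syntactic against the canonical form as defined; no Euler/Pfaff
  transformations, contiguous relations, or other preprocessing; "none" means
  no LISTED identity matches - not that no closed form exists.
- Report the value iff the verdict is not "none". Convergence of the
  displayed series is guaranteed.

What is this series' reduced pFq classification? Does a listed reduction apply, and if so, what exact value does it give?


Classification (C = \frac{5}{9}): 2F1 with upper {\frac{5}{6}, \frac{9}{4}}, lower {\frac{5}{4}}, argument x = \frac{1}{5}. Verdict: none (x = \frac{1}{5}): each listed identity misses the multisets {\frac{5}{6}, \frac{9}{4}} ; {\frac{5}{4}}.

The tell: x = \frac{1}{5} and the running product (C = 5/9, x = 1/5) telescopes to a rising factorial.
Term ratio: r(k) = \frac{1}{5} * (k+\frac{5}{6}) (k+\frac{9}{4}) / [(k+\frac{5}{4}) (k+1)] ; factor over Q: parameters, x = \frac{1}{5}, and C = \frac{5}{9}.


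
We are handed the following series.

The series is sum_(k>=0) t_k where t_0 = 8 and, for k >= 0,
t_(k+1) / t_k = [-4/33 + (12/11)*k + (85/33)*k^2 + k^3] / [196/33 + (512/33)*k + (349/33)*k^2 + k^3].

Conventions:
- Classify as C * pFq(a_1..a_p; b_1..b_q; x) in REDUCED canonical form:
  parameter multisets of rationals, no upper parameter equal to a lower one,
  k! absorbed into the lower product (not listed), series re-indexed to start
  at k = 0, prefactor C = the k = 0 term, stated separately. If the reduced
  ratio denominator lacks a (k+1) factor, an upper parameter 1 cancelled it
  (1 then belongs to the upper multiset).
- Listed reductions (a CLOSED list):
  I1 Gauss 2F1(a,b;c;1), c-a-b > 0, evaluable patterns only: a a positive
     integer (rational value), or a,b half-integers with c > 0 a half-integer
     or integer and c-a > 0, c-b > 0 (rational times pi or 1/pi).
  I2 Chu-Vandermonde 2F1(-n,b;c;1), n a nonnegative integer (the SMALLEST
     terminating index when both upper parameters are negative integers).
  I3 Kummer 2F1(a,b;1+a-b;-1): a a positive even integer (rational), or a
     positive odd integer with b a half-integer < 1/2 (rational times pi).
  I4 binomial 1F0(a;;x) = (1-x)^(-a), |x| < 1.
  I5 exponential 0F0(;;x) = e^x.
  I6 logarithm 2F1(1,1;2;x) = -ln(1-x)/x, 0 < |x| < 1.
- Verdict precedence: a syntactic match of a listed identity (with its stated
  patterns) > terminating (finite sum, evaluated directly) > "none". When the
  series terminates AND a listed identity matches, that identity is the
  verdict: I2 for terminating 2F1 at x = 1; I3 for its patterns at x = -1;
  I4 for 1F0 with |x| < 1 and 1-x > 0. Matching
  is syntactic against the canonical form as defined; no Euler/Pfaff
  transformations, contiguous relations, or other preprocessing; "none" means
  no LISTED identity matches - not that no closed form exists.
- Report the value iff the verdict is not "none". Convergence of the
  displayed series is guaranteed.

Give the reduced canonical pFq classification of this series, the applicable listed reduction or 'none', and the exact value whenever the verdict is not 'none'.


Canonical form: C = 8 times 2F1 with upper {-1/11, 2}, lower {98/11}, x = 1. Verdict: this is Gauss (I1, integer-parameter pattern) (x = 1: the Gamma ratio telescopes since c-a-b = 7 > 0 and a = 2 in Z>0). Hence: 6612/847.

Key observation: t_0 = 8 here, and cancel k + 2/3 from the displayed ratio first; then C = 8.
Ratio: r(k) = 1 * (k-1/11) (k+2) / [(k+98/11) (k+1)] - rational in k, leading ratio 1; with t_0 = 8, classification follows.


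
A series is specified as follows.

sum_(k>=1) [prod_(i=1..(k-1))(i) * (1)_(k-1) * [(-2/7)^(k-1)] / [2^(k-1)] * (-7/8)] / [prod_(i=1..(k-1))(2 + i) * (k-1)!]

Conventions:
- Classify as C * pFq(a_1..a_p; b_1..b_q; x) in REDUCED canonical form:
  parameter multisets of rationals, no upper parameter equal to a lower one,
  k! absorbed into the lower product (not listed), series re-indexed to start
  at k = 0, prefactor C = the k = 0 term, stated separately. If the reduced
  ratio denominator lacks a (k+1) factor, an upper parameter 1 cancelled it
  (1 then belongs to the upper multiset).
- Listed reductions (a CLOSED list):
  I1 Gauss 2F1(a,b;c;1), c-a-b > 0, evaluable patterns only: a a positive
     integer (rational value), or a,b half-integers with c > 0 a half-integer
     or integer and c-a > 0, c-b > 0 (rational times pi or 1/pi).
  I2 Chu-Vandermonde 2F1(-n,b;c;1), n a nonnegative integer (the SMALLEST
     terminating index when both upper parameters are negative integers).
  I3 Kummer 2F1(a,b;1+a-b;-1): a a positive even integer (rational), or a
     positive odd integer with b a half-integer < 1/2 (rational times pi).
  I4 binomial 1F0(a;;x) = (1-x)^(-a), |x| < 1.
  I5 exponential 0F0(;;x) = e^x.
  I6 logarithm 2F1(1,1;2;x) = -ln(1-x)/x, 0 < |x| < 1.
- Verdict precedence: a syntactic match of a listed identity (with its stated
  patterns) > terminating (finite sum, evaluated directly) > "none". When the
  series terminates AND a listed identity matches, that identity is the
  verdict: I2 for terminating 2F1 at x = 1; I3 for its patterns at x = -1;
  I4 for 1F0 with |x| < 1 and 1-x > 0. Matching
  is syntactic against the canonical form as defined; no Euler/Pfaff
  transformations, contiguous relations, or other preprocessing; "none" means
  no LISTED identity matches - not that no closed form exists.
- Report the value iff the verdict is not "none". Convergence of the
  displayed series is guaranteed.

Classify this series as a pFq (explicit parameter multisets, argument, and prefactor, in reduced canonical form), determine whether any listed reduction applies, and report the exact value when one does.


Key observation: from the first term -7/8: the two k-th powers (C = -7/8, x = -1/7) combine into one argument.
Consecutive-term ratio: r(k) = (-1/7) * (k+1) (k+1) / [(k+3) (k+1)] - rational; roots negated = parameters, x = (-1/7), C = -7/8.

Canonical form: C = -7/8 times 2F1 with upper {1, 1}, lower {3}, x = -1/7. Verdict: none. No listed pattern accepts 2F1(1, 1; 3; -1/7).


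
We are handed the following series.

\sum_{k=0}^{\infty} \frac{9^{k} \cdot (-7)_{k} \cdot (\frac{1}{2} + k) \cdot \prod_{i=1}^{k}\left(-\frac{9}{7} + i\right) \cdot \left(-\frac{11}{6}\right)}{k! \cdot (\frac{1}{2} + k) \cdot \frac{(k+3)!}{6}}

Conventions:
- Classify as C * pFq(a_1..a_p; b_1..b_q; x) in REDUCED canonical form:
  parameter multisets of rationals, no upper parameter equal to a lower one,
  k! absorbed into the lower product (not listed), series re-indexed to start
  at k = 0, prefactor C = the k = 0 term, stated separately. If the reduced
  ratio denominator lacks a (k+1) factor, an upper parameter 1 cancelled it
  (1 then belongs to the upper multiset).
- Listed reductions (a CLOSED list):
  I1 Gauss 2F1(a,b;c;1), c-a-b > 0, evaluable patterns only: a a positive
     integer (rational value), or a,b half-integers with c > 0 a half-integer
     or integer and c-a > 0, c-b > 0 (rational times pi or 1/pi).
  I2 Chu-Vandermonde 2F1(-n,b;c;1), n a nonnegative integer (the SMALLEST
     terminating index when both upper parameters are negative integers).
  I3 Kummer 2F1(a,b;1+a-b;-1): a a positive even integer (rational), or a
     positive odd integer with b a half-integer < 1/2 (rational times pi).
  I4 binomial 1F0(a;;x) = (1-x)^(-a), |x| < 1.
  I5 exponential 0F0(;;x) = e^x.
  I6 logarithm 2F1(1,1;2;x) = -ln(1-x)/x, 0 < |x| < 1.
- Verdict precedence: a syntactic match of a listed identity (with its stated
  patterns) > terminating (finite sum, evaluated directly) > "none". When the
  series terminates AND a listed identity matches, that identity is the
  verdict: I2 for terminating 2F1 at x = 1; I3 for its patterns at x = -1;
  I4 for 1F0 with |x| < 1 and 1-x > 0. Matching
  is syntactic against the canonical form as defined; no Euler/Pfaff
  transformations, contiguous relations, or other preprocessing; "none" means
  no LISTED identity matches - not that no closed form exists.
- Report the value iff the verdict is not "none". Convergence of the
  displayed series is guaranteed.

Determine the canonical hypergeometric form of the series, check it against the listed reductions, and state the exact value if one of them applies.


Reduced: x = 9, 2F1, upper = {-7, -\frac{2}{7}}, lower = {4}, C = -\frac{11}{6}. Verdict: terminating. With -7 upstairs the series is a 8-term polynomial sum; evaluated term by term. Exact value: -\frac{11568817601}{34588806}.

Key step: x = 9 and k + 1/2 divides numerator and denominator alike; prefactor -11/6 after cancelling.
Consecutive-term ratio: r(k) = 9 * (k-7) (k-\frac{2}{7}) / [(k+4) (k+1)] - poly over poly, x = 9 from leading terms; C = -\frac{11}{6} at k = 0.


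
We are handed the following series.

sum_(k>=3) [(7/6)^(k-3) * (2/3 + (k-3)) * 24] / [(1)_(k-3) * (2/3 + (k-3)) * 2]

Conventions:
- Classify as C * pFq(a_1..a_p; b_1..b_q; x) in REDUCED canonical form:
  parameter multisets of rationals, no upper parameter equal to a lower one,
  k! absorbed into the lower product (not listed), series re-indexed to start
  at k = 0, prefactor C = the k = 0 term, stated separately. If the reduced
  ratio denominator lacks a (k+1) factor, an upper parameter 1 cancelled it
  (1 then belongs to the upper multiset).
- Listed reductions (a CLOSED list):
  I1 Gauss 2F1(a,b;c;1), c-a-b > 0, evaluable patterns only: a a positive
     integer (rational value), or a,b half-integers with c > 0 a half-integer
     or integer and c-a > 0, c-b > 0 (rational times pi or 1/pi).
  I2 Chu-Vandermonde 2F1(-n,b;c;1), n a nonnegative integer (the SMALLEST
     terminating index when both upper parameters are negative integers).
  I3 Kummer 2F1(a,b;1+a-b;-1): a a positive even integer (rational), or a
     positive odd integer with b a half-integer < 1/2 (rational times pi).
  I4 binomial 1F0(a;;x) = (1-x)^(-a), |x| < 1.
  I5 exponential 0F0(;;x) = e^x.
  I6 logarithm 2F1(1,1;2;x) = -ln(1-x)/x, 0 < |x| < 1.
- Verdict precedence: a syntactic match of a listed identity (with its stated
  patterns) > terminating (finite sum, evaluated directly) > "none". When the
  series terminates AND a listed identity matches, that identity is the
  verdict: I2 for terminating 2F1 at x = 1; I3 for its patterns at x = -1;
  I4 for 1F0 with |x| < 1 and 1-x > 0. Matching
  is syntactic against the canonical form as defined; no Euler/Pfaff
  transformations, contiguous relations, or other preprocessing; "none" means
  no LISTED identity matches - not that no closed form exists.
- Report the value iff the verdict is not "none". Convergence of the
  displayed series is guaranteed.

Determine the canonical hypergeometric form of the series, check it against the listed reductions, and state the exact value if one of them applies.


Prefactor 12, argument 7/6: 0F0 with upper {-} over lower {-}. Verdict: the exponential series (I5) matches (the 0F0 exponential series at x = 7/6). Exact value: 12 * e^(7/6).

First insight: with t_0 = 12, the constant factors (prefactor 12) combine into one prefactor.
Ratio: r(k) = (7/6) * 1 / [(k+1)] - rational; roots negated = parameters, x = (7/6), C = 12.


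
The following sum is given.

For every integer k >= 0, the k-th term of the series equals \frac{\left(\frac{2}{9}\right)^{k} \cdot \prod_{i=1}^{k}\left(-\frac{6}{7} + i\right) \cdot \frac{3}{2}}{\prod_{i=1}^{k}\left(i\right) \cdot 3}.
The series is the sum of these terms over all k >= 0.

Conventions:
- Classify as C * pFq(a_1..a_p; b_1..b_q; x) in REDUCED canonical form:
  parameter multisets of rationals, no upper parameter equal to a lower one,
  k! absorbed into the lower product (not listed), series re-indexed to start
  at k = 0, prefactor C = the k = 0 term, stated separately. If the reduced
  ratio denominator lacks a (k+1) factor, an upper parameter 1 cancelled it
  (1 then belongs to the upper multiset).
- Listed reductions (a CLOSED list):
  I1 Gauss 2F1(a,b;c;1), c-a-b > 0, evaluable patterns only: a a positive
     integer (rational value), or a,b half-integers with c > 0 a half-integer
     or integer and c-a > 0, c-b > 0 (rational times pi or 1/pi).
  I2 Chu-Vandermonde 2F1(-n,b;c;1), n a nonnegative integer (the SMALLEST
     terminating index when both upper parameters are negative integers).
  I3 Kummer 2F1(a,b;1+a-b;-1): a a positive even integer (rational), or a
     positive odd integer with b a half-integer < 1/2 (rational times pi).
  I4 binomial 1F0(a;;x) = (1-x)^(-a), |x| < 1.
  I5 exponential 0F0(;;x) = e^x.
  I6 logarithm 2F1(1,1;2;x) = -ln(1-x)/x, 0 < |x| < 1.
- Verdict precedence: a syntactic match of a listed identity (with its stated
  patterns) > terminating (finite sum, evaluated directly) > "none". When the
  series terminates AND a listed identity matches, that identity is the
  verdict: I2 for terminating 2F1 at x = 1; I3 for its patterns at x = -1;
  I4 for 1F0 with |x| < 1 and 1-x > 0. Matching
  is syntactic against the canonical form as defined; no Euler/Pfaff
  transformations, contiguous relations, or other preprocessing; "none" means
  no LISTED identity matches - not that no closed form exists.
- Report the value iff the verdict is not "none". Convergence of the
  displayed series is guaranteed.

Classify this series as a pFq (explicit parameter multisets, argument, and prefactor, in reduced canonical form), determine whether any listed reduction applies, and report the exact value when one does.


This is \frac{1}{2} * 1F0(\frac{1}{7}; -; \frac{2}{9}) in reduced canonical form. Verdict: binomial (I4) applies (the 1F0 binomial series: exponent -1/7, x = \frac{2}{9}). Value: \frac{1}{2} \cdot \left(\frac{7}{9}\right)^{-\frac{1}{7}}.

Key observation: t_0 being \frac{1}{2}, the constant factors (C = 1/2, x = 2/9) combine into one prefactor.
Term ratio: r(k) = \frac{2}{9} * (k+\frac{1}{7}) / [(k+1)] ; factor over Q: parameters, x = \frac{2}{9}, and C = \frac{1}{2}.
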